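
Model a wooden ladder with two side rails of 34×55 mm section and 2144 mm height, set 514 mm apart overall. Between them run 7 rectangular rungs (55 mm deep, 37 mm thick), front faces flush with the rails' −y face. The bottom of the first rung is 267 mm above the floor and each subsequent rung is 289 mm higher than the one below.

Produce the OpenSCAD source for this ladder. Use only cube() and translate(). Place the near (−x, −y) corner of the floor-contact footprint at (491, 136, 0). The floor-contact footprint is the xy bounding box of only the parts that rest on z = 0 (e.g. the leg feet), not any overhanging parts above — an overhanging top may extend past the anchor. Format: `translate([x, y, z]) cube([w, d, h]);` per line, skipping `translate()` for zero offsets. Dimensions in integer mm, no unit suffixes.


// rung span = 514 - 2*34 = 446
// rung[k] z = 267 + k*289
translate([491, 136, 0]) cube([34, 55, 2144]);
translate([971, 136, 0]) cube([34, 55, 2144]);
translate([525, 136, 267]) cube([446, 55, 37]);
translate([525, 136, 556]) cube([446, 55, 37]);
translate([525, 136, 845]) cube([446, 55, 37]);
translate([525, 136, 1134]) cube([446, 55, 37]);
translate([525, 136, 1423]) cube([446, 55, 37]);
translate([525, 136, 1712]) cube([446, 55, 37]);
translate([525, 136, 2001]) cube([446, 55, 37]);


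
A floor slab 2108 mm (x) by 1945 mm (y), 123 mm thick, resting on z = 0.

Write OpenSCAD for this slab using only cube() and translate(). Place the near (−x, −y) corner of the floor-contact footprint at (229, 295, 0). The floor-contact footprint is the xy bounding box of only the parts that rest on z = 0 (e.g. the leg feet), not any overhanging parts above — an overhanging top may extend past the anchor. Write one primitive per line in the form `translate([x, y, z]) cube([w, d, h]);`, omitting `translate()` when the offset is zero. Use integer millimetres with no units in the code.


translate([229, 295, 0]) cube([2108, 1945, 123]);


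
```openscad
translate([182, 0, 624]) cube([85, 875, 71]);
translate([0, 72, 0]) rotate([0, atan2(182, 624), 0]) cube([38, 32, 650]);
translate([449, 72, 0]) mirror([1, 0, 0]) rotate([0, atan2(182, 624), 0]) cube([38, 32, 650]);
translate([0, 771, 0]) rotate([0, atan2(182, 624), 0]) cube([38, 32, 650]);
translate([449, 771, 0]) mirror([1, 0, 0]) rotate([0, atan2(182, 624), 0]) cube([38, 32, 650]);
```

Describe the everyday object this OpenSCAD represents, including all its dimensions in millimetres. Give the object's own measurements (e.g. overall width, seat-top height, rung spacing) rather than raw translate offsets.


A sawhorse. A 85×875×71 mm beam (x, y, z) sits on two A-frame leg pairs. Each pair is two raked legs of 38×32 mm section (32 mm along y) splaying symmetrically in x. Each leg rises 624 mm vertically over 182 mm of horizontal reach and is 650 mm long along its own axis. Every leg's outer bottom edge rests on the floor and its outer top edge meets a bottom edge of the beam — the left legs (tilting toward +x) meet the beam's −x bottom edge, the right legs (their mirror images, tilting toward −x) meet its +x bottom edge — so the leg tops tuck under the beam, the beam's underside is 624 mm above the floor, and the feet are 449 mm apart outside-to-outside with the beam centred between them. The two leg pairs are set in 72 mm from either end of the beam.


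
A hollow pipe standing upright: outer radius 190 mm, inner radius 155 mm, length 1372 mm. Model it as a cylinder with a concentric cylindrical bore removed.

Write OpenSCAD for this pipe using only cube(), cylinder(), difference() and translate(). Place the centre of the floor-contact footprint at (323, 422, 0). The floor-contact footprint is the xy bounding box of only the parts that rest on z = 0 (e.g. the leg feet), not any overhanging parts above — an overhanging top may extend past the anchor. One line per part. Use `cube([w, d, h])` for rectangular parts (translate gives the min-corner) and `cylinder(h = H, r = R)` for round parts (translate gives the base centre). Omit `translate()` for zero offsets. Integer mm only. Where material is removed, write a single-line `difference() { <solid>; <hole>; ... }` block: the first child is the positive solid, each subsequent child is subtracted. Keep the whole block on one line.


difference() { translate([323, 422, 0]) cylinder(h = 1372, r = 190); translate([323, 422, 0]) cylinder(h = 1372, r = 155); }


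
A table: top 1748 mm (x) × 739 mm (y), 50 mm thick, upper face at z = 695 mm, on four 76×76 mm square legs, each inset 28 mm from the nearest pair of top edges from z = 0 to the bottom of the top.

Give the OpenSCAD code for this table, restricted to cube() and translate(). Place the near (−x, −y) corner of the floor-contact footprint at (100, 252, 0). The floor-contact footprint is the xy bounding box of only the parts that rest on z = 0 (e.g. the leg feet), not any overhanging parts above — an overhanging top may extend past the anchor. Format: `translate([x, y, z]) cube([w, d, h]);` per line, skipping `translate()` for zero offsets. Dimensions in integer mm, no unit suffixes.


translate([72, 224, 645]) cube([1748, 739, 50]);
translate([100, 252, 0]) cube([76, 76, 645]);
translate([1716, 252, 0]) cube([76, 76, 645]);
translate([100, 859, 0]) cube([76, 76, 645]);
translate([1716, 859, 0]) cube([76, 76, 645]);


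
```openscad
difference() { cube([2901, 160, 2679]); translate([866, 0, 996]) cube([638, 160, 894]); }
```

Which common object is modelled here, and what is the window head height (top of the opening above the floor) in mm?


A wall with a window opening. The window head height is 1890 mm.

A wall with a rectangular opening subtracted — a window. Sill at z = 996, opening 894 mm tall, so the head is at 996 + 894 = 1890 mm.


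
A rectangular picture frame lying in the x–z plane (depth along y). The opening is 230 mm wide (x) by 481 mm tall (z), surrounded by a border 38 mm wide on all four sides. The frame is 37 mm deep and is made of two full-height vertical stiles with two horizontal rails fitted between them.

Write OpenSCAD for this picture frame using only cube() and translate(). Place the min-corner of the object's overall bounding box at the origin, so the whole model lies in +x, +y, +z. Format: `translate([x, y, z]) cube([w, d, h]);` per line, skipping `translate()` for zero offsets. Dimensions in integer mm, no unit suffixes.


cube([38, 37, 557]);
translate([268, 0, 0]) cube([38, 37, 557]);
translate([38, 0, 0]) cube([230, 37, 38]);
translate([38, 0, 519]) cube([230, 37, 38]);


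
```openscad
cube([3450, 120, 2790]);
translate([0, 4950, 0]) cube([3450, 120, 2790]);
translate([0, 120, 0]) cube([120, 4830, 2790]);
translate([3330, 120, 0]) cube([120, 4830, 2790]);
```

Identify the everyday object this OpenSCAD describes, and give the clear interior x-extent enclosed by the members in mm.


A house (or room) frame. The interior width is 3210 mm.

Four 2790 mm walls enclosing a rectangle with no floor or roof — a room or house frame. Outside width is 3450 mm and wall thickness is 120 mm, so the interior width is 3450 − 2 × 120 = 3210 mm.


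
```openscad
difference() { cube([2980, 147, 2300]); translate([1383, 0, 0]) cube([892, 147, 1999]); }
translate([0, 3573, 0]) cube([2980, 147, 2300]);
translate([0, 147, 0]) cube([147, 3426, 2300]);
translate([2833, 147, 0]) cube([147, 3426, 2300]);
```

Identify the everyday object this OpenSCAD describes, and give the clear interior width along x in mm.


A single room. The interior width is 2686 mm.

Four walls enclosing a rectangle with a door in the front wall — a room. Outside width 2980 minus two 147 mm walls gives 2686 mm.


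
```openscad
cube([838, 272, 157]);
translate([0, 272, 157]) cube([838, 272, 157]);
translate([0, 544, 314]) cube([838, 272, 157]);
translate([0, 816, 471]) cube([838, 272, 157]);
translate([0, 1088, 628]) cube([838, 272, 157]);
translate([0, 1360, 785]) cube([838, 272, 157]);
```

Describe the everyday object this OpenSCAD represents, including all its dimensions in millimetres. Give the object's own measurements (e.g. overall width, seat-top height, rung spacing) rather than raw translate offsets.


A straight staircase of 6 solid steps. Each step is 838 mm wide (x), 272 mm deep (y, the going) and 157 mm tall (the rise). The first step rests on the floor; each subsequent step sits one going further in +y and one rise higher in +z, directly behind and above the previous step with no overlap.


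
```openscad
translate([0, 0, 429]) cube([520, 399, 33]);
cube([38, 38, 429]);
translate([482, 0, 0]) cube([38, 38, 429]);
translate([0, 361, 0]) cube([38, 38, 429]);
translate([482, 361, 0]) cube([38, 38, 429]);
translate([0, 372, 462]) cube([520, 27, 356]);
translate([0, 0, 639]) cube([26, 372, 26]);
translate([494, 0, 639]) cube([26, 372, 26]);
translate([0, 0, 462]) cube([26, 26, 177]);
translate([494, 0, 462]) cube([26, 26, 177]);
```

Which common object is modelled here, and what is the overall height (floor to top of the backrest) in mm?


A chair. The overall height is 818 mm.

A slab on four corner posts with a tall panel at the back — a chair. The seat slab sits at z = 429 with thickness 33, and the 356 mm backrest starts at the seat top, so the overall height is 429 + 33 + 356 = 818 mm.


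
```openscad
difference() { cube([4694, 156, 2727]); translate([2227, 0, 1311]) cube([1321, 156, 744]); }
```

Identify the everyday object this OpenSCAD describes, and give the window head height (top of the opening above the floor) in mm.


A wall with a window opening. The window head height is 2055 mm.

A wall with a rectangular opening subtracted — a window. Sill at z = 1311, opening 744 mm tall, so the head is at 1311 + 744 = 2055 mm.


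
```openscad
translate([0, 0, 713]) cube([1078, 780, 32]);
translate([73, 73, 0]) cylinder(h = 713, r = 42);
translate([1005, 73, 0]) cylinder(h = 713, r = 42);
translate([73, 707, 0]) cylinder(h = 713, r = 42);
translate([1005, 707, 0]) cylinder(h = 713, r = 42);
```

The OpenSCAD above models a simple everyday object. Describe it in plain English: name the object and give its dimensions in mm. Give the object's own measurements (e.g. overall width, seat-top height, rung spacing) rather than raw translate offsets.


A rectangular dining table. The top is 1078×780×32 mm with its upper surface at z = 745 mm. It stands on four round legs of 84 mm diameter, each leg's bounding box inset 31 mm from the nearest pair of top edges, running from the floor to the underside of the top.


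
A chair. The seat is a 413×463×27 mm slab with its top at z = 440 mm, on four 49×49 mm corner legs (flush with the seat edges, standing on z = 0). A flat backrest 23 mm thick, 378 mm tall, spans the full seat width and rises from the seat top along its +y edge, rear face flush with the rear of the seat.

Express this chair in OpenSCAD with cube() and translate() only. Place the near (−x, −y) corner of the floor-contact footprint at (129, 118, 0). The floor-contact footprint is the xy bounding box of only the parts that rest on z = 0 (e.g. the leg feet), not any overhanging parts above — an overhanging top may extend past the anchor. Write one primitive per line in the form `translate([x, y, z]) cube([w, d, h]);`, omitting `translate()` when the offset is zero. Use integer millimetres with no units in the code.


translate([129, 118, 413]) cube([413, 463, 27]);
translate([129, 118, 0]) cube([49, 49, 413]);
translate([493, 118, 0]) cube([49, 49, 413]);
translate([129, 532, 0]) cube([49, 49, 413]);
translate([493, 532, 0]) cube([49, 49, 413]);
translate([129, 558, 440]) cube([413, 23, 378]);


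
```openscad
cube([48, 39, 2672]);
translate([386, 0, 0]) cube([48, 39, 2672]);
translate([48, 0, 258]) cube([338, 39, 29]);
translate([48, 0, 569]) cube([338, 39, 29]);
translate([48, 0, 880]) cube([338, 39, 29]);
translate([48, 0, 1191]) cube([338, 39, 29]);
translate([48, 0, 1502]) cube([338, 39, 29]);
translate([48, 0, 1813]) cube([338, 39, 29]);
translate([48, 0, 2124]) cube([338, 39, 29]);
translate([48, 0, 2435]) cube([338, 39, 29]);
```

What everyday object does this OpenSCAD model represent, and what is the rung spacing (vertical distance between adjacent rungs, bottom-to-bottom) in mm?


A ladder. The rung spacing is 311 mm.

Two tall 48×39 posts with 8 short bars between them — a ladder. Adjacent rungs sit at z = 258 and z = 569, so the spacing is 569 − 258 = 311 mm.


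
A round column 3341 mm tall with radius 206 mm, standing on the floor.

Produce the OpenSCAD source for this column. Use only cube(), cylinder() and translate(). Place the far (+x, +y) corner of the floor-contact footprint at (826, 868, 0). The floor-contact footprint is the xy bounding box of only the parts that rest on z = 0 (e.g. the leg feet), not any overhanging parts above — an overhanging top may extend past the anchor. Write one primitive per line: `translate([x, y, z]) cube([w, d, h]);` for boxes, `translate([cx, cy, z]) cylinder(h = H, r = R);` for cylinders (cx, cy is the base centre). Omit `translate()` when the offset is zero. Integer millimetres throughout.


translate([620, 662, 0]) cylinder(h = 3341, r = 206);


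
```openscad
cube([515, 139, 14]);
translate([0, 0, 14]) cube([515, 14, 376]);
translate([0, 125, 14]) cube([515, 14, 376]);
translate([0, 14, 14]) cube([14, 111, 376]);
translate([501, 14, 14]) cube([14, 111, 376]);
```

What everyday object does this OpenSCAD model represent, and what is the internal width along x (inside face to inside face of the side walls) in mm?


An open box. The internal width is 487 mm.

A 515×139 base slab with four walls standing on it — an open box. The base is 515 mm wide and the walls are 14 mm thick, so the internal width is 515 − 2 × 14 = 487 mm.


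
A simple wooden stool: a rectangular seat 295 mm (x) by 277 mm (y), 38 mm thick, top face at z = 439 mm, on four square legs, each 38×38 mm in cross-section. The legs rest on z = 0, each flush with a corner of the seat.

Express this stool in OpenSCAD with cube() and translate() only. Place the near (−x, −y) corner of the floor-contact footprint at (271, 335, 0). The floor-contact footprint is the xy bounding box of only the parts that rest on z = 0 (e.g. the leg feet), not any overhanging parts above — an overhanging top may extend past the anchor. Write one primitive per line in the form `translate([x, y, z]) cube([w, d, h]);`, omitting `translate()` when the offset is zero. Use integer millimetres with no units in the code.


// leg_h = 439 - 38 = 401
translate([271, 335, 401]) cube([295, 277, 38]);
translate([271, 335, 0]) cube([38, 38, 401]);
translate([528, 335, 0]) cube([38, 38, 401]);
translate([271, 574, 0]) cube([38, 38, 401]);
translate([528, 574, 0]) cube([38, 38, 401]);


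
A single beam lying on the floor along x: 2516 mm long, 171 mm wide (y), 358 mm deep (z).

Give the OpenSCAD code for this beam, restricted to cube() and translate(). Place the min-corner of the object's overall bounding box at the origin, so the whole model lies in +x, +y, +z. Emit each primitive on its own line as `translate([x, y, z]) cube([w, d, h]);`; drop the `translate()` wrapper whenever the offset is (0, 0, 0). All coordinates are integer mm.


cube([2516, 171, 358]);


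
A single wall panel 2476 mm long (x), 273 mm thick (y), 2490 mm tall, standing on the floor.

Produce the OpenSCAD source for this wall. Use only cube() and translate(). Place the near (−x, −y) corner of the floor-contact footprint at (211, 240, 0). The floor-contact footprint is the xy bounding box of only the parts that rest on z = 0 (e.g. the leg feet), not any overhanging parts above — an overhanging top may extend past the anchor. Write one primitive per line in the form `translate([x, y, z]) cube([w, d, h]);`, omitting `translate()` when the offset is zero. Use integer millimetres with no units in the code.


translate([211, 240, 0]) cube([2476, 273, 2490]);


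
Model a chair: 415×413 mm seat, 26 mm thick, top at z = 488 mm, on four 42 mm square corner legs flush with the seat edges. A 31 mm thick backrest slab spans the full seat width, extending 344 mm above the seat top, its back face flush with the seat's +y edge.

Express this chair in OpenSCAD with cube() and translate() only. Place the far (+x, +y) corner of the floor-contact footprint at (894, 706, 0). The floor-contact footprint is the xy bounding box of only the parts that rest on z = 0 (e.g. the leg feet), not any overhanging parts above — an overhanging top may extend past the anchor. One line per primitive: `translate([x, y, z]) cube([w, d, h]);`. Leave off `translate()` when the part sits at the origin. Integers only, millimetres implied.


// leg_h = 488 - 26 = 462
translate([479, 293, 462]) cube([415, 413, 26]);
translate([479, 293, 0]) cube([42, 42, 462]);
translate([852, 293, 0]) cube([42, 42, 462]);
translate([479, 664, 0]) cube([42, 42, 462]);
translate([852, 664, 0]) cube([42, 42, 462]);
translate([479, 675, 488]) cube([415, 31, 344]);


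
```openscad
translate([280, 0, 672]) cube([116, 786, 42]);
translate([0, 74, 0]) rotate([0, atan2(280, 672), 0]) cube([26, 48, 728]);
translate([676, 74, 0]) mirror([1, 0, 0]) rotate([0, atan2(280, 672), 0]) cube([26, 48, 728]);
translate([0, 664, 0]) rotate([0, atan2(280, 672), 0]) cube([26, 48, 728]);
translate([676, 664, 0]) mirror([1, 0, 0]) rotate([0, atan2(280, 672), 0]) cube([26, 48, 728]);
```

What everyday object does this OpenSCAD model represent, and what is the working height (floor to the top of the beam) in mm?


A sawhorse. The overall height is 714 mm.

A beam across two mirrored pairs of raked legs — a sawhorse. The beam's underside is at z = 672 (matching the legs' vertical rise in atan2(280, 672)) and the beam is 42 mm tall, so its top is at 672 + 42 = 714 mm. The raked legs top out at the beam's underside, so that is the highest point.


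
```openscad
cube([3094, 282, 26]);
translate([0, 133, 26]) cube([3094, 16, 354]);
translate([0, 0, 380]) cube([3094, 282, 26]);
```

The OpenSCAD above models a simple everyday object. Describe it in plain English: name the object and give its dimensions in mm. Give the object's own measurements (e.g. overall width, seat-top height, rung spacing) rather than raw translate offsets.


An I-beam lying along x, 3094 mm long. Overall section height 406 mm. Two flanges 282 mm wide (y) and 26 mm thick, one on the floor and one at the top; a web 16 mm thick runs between them, centred on the flange width.


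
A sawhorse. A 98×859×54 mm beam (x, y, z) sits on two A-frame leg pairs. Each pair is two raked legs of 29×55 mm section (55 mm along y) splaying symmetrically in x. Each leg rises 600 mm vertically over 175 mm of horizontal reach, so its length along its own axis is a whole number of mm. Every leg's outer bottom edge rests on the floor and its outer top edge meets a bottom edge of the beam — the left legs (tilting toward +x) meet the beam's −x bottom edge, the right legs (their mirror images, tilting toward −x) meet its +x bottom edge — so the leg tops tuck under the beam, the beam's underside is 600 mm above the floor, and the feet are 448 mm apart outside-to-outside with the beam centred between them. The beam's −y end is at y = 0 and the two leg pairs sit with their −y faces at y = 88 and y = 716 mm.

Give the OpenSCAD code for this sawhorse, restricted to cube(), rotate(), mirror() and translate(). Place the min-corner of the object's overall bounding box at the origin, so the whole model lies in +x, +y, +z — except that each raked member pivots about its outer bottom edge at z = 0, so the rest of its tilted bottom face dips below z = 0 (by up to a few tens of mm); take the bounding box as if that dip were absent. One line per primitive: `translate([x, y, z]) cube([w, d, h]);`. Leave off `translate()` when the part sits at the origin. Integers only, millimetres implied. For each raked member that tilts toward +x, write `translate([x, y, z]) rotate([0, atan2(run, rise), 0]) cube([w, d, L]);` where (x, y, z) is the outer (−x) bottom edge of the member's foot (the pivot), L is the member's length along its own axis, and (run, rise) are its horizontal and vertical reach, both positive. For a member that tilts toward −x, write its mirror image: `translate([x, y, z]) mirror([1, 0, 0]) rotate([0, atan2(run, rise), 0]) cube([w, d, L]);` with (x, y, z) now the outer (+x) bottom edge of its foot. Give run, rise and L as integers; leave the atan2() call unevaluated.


translate([175, 0, 600]) cube([98, 859, 54]);
translate([0, 88, 0]) rotate([0, atan2(175, 600), 0]) cube([29, 55, 625]);
translate([448, 88, 0]) mirror([1, 0, 0]) rotate([0, atan2(175, 600), 0]) cube([29, 55, 625]);
translate([0, 716, 0]) rotate([0, atan2(175, 600), 0]) cube([29, 55, 625]);
translate([448, 716, 0]) mirror([1, 0, 0]) rotate([0, atan2(175, 600), 0]) cube([29, 55, 625]);


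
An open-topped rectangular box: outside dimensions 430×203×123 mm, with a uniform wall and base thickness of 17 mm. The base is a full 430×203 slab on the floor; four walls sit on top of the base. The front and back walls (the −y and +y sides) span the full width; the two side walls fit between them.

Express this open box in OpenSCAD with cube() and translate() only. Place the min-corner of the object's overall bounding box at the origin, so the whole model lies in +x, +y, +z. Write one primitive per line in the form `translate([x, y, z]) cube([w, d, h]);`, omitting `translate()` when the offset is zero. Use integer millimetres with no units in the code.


cube([430, 203, 17]);
translate([0, 0, 17]) cube([430, 17, 106]);
translate([0, 186, 17]) cube([430, 17, 106]);
translate([0, 17, 17]) cube([17, 169, 106]);
translate([413, 17, 17]) cube([17, 169, 106]);


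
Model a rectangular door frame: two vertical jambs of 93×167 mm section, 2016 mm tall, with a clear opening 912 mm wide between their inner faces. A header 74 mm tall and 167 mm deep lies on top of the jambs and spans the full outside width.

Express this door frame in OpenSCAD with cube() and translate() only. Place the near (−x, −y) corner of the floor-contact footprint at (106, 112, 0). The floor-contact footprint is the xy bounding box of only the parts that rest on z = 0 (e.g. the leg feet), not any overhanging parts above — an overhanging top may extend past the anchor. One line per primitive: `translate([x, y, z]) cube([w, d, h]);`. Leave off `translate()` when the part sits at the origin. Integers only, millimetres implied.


translate([106, 112, 0]) cube([93, 167, 2016]);
translate([1111, 112, 0]) cube([93, 167, 2016]);
translate([106, 112, 2016]) cube([1098, 167, 74]);


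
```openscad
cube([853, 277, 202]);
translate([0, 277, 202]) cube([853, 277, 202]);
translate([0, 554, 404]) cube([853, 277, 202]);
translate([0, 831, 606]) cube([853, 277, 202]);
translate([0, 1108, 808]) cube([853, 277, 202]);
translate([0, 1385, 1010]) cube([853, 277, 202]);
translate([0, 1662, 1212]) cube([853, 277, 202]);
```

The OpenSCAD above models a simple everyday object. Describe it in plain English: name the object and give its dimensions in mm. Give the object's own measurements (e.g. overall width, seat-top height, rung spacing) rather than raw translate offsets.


A straight staircase of 7 solid steps. Each step is 853 mm wide (x), 277 mm deep (y, the going) and 202 mm tall (the rise). The first step rests on the floor; each subsequent step sits one going further in +y and one rise higher in +z, directly behind and above the previous step with no overlap.


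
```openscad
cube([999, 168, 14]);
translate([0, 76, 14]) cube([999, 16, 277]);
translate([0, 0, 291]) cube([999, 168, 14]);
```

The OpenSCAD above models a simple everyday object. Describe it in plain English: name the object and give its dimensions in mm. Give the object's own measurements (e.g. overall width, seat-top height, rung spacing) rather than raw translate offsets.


An I-beam lying along x, 999 mm long. Overall section height 305 mm. Two flanges 168 mm wide (y) and 14 mm thick, one on the floor and one at the top; a web 16 mm thick runs between them, centred on the flange width.


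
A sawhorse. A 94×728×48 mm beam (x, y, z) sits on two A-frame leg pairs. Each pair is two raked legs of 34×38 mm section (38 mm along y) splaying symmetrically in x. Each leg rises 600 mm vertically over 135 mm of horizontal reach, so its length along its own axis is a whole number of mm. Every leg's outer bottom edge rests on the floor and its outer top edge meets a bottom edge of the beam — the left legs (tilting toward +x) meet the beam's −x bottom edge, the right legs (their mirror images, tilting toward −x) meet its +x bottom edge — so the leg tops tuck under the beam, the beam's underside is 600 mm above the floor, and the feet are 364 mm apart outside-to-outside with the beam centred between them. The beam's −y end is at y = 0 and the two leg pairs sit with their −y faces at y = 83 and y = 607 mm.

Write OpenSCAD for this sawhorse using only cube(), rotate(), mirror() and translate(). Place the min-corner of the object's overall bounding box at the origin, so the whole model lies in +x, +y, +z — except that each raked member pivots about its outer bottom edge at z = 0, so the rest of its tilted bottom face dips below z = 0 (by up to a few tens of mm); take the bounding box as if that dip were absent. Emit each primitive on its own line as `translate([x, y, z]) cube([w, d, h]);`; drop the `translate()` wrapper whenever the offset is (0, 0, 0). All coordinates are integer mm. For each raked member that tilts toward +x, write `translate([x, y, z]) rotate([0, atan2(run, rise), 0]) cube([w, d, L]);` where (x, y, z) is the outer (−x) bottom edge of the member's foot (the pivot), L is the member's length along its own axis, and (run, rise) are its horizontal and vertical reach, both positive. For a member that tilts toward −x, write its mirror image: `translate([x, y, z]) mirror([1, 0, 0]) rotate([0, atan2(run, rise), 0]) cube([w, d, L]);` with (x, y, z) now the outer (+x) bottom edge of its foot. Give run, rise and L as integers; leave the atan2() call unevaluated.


translate([135, 0, 600]) cube([94, 728, 48]);
translate([0, 83, 0]) rotate([0, atan2(135, 600), 0]) cube([34, 38, 615]);
translate([364, 83, 0]) mirror([1, 0, 0]) rotate([0, atan2(135, 600), 0]) cube([34, 38, 615]);
translate([0, 607, 0]) rotate([0, atan2(135, 600), 0]) cube([34, 38, 615]);
translate([364, 607, 0]) mirror([1, 0, 0]) rotate([0, atan2(135, 600), 0]) cube([34, 38, 615]);


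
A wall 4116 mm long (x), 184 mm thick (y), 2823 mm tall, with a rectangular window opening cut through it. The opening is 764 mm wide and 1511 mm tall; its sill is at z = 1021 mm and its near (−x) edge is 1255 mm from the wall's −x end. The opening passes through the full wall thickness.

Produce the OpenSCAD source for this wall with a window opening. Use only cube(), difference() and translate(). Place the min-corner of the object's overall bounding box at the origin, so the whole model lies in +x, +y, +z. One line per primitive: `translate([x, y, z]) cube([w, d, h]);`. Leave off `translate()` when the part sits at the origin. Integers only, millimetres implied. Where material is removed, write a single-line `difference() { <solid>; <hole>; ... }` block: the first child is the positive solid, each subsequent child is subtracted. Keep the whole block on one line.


difference() { cube([4116, 184, 2823]); translate([1255, 0, 1021]) cube([764, 184, 1511]); }


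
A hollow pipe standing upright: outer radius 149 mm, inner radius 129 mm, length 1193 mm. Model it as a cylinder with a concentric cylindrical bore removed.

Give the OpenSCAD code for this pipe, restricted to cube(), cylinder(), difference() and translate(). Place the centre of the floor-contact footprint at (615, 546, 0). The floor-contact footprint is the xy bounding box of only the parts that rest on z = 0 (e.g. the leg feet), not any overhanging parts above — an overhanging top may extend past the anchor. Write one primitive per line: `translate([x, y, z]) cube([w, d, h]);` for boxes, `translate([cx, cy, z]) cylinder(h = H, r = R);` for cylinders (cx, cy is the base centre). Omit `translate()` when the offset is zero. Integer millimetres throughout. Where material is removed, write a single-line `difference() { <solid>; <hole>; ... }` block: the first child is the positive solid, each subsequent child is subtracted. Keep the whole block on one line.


difference() { translate([615, 546, 0]) cylinder(h = 1193, r = 149); translate([615, 546, 0]) cylinder(h = 1193, r = 129); }


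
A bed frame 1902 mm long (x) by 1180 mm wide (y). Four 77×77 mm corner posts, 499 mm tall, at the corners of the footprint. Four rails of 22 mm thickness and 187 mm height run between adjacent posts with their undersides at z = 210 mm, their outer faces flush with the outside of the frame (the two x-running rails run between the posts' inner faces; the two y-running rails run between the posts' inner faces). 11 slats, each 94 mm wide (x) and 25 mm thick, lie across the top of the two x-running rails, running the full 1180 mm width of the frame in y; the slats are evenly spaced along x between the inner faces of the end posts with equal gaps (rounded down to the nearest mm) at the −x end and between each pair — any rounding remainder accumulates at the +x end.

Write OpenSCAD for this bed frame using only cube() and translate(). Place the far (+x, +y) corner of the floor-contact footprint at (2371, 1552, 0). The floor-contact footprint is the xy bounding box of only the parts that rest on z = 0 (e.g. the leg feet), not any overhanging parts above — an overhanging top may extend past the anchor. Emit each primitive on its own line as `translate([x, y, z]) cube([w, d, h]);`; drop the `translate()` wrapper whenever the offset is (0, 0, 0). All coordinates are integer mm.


translate([469, 372, 0]) cube([77, 77, 499]);
translate([469, 1475, 0]) cube([77, 77, 499]);
translate([2294, 372, 0]) cube([77, 77, 499]);
translate([2294, 1475, 0]) cube([77, 77, 499]);
translate([546, 372, 210]) cube([1748, 22, 187]);
translate([546, 1530, 210]) cube([1748, 22, 187]);
translate([469, 449, 210]) cube([22, 1026, 187]);
translate([2349, 449, 210]) cube([22, 1026, 187]);
translate([605, 372, 397]) cube([94, 1180, 25]);
translate([758, 372, 397]) cube([94, 1180, 25]);
translate([911, 372, 397]) cube([94, 1180, 25]);
translate([1064, 372, 397]) cube([94, 1180, 25]);
translate([1217, 372, 397]) cube([94, 1180, 25]);
translate([1370, 372, 397]) cube([94, 1180, 25]);
translate([1523, 372, 397]) cube([94, 1180, 25]);
translate([1676, 372, 397]) cube([94, 1180, 25]);
translate([1829, 372, 397]) cube([94, 1180, 25]);
translate([1982, 372, 397]) cube([94, 1180, 25]);
translate([2135, 372, 397]) cube([94, 1180, 25]);


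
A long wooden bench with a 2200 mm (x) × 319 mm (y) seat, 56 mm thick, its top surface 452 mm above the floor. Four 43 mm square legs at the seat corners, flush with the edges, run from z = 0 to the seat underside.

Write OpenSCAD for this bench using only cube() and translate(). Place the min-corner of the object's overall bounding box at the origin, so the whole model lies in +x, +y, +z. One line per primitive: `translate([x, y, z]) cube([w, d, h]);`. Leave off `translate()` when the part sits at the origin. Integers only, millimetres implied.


translate([0, 0, 396]) cube([2200, 319, 56]);
cube([43, 43, 396]);
translate([0, 276, 0]) cube([43, 43, 396]);
translate([2157, 0, 0]) cube([43, 43, 396]);
translate([2157, 276, 0]) cube([43, 43, 396]);


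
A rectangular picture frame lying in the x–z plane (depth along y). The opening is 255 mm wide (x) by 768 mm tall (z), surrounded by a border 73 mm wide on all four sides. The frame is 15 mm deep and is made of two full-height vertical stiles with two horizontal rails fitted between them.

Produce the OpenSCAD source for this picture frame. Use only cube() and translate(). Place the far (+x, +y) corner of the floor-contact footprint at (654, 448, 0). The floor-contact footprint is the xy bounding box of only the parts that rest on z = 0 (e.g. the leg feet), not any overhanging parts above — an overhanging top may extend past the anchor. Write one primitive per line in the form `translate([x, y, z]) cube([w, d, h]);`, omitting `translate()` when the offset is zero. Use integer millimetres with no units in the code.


translate([253, 433, 0]) cube([73, 15, 914]);
translate([581, 433, 0]) cube([73, 15, 914]);
translate([326, 433, 0]) cube([255, 15, 73]);
translate([326, 433, 841]) cube([255, 15, 73]);


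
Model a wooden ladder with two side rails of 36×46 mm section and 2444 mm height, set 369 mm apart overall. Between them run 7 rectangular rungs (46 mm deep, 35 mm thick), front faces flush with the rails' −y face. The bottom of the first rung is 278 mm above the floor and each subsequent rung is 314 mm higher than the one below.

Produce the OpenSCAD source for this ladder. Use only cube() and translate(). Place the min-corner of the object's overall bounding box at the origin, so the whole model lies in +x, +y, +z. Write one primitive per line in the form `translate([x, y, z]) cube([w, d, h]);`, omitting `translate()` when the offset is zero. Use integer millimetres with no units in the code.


// rung span = 369 - 2*36 = 297
// rung[k] z = 278 + k*314
cube([36, 46, 2444]);
translate([333, 0, 0]) cube([36, 46, 2444]);
translate([36, 0, 278]) cube([297, 46, 35]);
translate([36, 0, 592]) cube([297, 46, 35]);
translate([36, 0, 906]) cube([297, 46, 35]);
translate([36, 0, 1220]) cube([297, 46, 35]);
translate([36, 0, 1534]) cube([297, 46, 35]);
translate([36, 0, 1848]) cube([297, 46, 35]);
translate([36, 0, 2162]) cube([297, 46, 35]);


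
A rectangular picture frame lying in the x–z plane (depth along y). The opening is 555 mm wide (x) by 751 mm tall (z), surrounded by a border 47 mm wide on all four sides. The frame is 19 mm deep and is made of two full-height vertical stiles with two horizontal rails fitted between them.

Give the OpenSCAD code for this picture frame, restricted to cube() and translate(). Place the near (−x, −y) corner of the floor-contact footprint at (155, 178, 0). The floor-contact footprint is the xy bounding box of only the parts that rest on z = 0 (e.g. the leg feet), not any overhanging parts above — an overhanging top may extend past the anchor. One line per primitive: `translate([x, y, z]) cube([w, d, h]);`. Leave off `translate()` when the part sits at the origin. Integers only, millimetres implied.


translate([155, 178, 0]) cube([47, 19, 845]);
translate([757, 178, 0]) cube([47, 19, 845]);
translate([202, 178, 0]) cube([555, 19, 47]);
translate([202, 178, 798]) cube([555, 19, 47]);


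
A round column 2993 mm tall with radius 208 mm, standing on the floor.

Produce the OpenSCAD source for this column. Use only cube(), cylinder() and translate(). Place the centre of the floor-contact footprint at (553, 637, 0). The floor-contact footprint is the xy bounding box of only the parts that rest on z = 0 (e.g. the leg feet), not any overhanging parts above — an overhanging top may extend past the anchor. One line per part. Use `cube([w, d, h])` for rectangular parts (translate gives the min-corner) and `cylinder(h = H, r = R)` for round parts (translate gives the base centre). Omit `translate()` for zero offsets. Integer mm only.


translate([553, 637, 0]) cylinder(h = 2993, r = 208);


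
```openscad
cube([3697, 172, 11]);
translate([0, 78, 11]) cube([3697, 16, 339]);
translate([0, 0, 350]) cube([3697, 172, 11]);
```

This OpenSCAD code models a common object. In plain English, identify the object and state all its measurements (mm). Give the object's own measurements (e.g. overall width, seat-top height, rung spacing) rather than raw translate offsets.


An I-beam lying along x, 3697 mm long. Overall section height 361 mm. Two flanges 172 mm wide (y) and 11 mm thick, one on the floor and one at the top; a web 16 mm thick runs between them, centred on the flange width.


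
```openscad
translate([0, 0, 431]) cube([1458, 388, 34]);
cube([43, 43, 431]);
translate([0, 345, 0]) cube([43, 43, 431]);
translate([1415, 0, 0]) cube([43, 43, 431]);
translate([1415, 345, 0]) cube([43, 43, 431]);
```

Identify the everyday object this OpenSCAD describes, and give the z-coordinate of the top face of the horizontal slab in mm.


A bench. The seat-top height is 465 mm.

A long slab on four corner posts — a bench. The slab sits at z = 431 with thickness 34, so the top is 431 + 34 = 465 mm.


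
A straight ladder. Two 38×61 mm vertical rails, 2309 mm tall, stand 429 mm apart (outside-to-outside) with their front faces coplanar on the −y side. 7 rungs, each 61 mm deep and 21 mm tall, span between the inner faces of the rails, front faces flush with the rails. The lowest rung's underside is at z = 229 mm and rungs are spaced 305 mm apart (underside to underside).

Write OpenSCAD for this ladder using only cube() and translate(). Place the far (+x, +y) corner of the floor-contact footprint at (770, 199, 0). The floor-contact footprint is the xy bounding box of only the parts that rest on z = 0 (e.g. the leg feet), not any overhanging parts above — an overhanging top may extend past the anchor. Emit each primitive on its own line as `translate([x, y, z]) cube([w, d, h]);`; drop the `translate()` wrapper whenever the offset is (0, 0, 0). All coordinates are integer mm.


translate([341, 138, 0]) cube([38, 61, 2309]);
translate([732, 138, 0]) cube([38, 61, 2309]);
translate([379, 138, 229]) cube([353, 61, 21]);
translate([379, 138, 534]) cube([353, 61, 21]);
translate([379, 138, 839]) cube([353, 61, 21]);
translate([379, 138, 1144]) cube([353, 61, 21]);
translate([379, 138, 1449]) cube([353, 61, 21]);
translate([379, 138, 1754]) cube([353, 61, 21]);
translate([379, 138, 2059]) cube([353, 61, 21]);


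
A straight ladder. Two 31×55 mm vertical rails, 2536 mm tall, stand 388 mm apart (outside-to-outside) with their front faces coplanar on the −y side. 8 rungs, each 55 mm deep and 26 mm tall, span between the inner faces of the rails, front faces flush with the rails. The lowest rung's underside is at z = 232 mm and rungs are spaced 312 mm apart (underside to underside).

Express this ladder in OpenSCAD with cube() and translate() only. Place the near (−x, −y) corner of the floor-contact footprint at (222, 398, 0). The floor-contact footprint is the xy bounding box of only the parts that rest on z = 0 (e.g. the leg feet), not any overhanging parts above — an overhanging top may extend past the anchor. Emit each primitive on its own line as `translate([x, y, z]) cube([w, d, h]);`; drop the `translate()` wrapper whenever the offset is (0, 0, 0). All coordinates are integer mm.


translate([222, 398, 0]) cube([31, 55, 2536]);
translate([579, 398, 0]) cube([31, 55, 2536]);
translate([253, 398, 232]) cube([326, 55, 26]);
translate([253, 398, 544]) cube([326, 55, 26]);
translate([253, 398, 856]) cube([326, 55, 26]);
translate([253, 398, 1168]) cube([326, 55, 26]);
translate([253, 398, 1480]) cube([326, 55, 26]);
translate([253, 398, 1792]) cube([326, 55, 26]);
translate([253, 398, 2104]) cube([326, 55, 26]);
translate([253, 398, 2416]) cube([326, 55, 26]);


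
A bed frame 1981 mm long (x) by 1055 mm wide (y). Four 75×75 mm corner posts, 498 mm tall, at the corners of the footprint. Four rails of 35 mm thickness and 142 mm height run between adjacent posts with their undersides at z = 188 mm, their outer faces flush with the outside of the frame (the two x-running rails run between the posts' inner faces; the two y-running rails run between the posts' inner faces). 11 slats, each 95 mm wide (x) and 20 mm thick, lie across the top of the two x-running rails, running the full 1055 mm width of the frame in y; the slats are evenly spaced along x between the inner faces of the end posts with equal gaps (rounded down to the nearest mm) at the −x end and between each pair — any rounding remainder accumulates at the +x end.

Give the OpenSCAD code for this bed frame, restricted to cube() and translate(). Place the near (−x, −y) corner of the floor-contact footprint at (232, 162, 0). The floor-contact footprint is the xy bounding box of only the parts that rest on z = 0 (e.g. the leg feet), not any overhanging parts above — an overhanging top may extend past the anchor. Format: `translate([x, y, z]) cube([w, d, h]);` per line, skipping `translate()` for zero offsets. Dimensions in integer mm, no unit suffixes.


// slat z = rail_z + rail_h = 188 + 142 = 330
// slat gap = ⌊(1831 − 11·95) / 12⌋ = 65
translate([232, 162, 0]) cube([75, 75, 498]);
translate([232, 1142, 0]) cube([75, 75, 498]);
translate([2138, 162, 0]) cube([75, 75, 498]);
translate([2138, 1142, 0]) cube([75, 75, 498]);
translate([307, 162, 188]) cube([1831, 35, 142]);
translate([307, 1182, 188]) cube([1831, 35, 142]);
translate([232, 237, 188]) cube([35, 905, 142]);
translate([2178, 237, 188]) cube([35, 905, 142]);
translate([372, 162, 330]) cube([95, 1055, 20]);
translate([532, 162, 330]) cube([95, 1055, 20]);
translate([692, 162, 330]) cube([95, 1055, 20]);
translate([852, 162, 330]) cube([95, 1055, 20]);
translate([1012, 162, 330]) cube([95, 1055, 20]);
translate([1172, 162, 330]) cube([95, 1055, 20]);
translate([1332, 162, 330]) cube([95, 1055, 20]);
translate([1492, 162, 330]) cube([95, 1055, 20]);
translate([1652, 162, 330]) cube([95, 1055, 20]);
translate([1812, 162, 330]) cube([95, 1055, 20]);
translate([1972, 162, 330]) cube([95, 1055, 20]);
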